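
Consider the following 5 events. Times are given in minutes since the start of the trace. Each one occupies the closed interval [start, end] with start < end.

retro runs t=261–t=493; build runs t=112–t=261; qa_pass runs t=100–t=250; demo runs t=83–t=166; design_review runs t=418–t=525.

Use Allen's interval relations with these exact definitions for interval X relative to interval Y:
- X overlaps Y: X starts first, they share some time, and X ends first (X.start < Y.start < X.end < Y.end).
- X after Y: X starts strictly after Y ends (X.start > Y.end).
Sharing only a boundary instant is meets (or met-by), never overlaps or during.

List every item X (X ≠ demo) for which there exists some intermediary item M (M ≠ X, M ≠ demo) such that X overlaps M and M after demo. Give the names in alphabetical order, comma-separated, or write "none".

retro

Target demo = [t=83, t=166].
Intermediaries M with M after demo: design_review, retro.
Via design_review — items with X overlaps design_review: retro.
Via retro — items with X overlaps retro: none.
Union: retro.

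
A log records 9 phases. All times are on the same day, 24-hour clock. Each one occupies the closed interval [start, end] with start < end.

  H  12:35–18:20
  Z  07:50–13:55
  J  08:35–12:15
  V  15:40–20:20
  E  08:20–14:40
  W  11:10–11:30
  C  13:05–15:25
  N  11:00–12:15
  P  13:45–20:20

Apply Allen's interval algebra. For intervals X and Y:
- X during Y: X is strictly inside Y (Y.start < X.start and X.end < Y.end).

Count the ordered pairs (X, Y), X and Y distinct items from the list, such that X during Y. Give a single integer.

9

Checking all 72 ordered pairs for relation 'during'; matching pairs in alphabetical order:
(C, H): C during H ✓
(J, E): J during E ✓
(J, Z): J during Z ✓
(N, E): N during E ✓
(N, Z): N during Z ✓
(W, E): W during E ✓
(W, J): W during J ✓
(W, N): W during N ✓
(W, Z): W during Z ✓
Count: 9.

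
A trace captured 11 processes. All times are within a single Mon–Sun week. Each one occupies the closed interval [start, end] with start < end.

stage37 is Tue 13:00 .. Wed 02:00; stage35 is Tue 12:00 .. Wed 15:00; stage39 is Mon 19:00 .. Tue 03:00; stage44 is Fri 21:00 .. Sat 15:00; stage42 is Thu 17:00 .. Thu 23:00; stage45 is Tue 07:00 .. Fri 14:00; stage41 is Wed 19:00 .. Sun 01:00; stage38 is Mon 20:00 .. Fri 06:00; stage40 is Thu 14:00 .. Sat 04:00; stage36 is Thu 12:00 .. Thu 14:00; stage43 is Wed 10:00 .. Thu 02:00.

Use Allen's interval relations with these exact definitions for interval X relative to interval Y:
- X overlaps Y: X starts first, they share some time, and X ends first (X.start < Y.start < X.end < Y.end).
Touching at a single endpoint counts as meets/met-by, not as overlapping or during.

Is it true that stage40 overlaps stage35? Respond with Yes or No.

stage40 = [Thu 14:00, Sat 04:00], stage35 = [Tue 12:00, Wed 15:00].
Actual relation of stage40 to stage35: after.
Asked whether 'overlaps' holds → No.

No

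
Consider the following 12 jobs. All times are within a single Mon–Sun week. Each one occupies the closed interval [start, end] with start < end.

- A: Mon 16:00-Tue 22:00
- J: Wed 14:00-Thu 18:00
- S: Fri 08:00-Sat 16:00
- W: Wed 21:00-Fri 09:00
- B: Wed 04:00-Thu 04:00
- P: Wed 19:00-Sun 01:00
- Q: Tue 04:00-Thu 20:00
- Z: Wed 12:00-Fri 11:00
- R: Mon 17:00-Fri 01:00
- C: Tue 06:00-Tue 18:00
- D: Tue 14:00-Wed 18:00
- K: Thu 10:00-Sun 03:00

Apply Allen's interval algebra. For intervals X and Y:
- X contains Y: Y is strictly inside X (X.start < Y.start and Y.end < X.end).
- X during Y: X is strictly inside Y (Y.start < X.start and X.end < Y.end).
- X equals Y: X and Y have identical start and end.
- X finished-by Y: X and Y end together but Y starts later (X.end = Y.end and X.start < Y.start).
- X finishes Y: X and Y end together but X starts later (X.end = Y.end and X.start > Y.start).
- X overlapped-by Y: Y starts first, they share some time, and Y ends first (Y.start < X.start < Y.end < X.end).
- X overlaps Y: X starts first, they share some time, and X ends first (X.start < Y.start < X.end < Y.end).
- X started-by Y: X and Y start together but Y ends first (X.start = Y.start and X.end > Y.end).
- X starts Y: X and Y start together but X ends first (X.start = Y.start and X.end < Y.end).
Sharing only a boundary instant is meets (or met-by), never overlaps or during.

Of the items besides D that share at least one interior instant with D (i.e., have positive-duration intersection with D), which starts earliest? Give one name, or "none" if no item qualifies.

Target D = [Tue 14:00, Wed 18:00].
A [Mon 16:00, Tue 22:00] → overlaps → candidate.
B [Wed 04:00, Thu 04:00] → overlapped-by → candidate.
C [Tue 06:00, Tue 18:00] → overlaps → candidate.
J [Wed 14:00, Thu 18:00] → overlapped-by → candidate.
K [Thu 10:00, Sun 03:00] → after → excluded.
P [Wed 19:00, Sun 01:00] → after → excluded.
Q [Tue 04:00, Thu 20:00] → contains → candidate.
R [Mon 17:00, Fri 01:00] → contains → candidate.
S [Fri 08:00, Sat 16:00] → after → excluded.
W [Wed 21:00, Fri 09:00] → after → excluded.
Z [Wed 12:00, Fri 11:00] → overlapped-by → candidate.
Among candidates, earliest start is Mon 16:00 → A.

A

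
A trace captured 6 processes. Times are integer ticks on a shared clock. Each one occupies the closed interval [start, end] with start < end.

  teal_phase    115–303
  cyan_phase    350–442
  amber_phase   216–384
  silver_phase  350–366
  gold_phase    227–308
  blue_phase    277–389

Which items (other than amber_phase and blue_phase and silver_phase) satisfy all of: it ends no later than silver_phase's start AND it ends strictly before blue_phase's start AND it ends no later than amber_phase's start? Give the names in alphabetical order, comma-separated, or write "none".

none

Conditions: its end is no later than silver_phase's start (X.end <= 350) AND its end is strictly before blue_phase's start (X.end < 277) AND its end is no later than amber_phase's start (X.end <= 216).
cyan_phase: end 442 <= 350? ✗; end 442 < 277? ✗; end 442 <= 216? ✗ → no.
gold_phase: end 308 <= 350? ✓; end 308 < 277? ✗; end 308 <= 216? ✗ → no.
teal_phase: end 303 <= 350? ✓; end 303 < 277? ✗; end 303 <= 216? ✗ → no.
Result: none.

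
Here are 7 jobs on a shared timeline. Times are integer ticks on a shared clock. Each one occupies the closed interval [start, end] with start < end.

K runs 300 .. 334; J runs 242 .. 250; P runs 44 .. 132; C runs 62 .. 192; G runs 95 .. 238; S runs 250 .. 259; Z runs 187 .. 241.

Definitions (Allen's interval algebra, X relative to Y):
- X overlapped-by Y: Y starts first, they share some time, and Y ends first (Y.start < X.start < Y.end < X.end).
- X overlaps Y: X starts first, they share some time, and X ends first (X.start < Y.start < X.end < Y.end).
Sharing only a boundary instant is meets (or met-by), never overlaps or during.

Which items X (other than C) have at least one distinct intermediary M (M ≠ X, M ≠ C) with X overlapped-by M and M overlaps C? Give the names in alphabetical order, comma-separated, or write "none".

Target C = [62, 192].
Intermediaries M with M overlaps C: P.
Via P — items with X overlapped-by P: G.
Union: G.

G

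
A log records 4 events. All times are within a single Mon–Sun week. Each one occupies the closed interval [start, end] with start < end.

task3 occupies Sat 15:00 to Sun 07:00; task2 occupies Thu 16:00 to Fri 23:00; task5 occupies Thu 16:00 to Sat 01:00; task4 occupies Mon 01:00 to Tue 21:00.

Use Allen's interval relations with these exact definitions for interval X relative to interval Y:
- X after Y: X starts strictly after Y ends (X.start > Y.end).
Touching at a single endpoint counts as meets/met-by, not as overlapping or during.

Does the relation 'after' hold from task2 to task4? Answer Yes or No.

task2 = [Thu 16:00, Fri 23:00], task4 = [Mon 01:00, Tue 21:00].
Actual relation of task2 to task4: after.
Asked whether 'after' holds → Yes.

Yes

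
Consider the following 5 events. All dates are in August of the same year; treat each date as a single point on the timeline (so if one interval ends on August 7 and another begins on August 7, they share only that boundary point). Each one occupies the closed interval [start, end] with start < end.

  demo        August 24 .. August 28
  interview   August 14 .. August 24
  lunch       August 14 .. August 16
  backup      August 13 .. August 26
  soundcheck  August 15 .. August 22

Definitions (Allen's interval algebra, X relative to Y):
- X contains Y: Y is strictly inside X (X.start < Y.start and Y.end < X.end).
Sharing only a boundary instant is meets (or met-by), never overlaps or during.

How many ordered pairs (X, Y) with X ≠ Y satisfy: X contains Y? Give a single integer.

Checking all 20 ordered pairs for relation 'contains'; matching pairs in alphabetical order:
(backup, interview): backup contains interview ✓
(backup, lunch): backup contains lunch ✓
(backup, soundcheck): backup contains soundcheck ✓
(interview, soundcheck): interview contains soundcheck ✓
Count: 4.

4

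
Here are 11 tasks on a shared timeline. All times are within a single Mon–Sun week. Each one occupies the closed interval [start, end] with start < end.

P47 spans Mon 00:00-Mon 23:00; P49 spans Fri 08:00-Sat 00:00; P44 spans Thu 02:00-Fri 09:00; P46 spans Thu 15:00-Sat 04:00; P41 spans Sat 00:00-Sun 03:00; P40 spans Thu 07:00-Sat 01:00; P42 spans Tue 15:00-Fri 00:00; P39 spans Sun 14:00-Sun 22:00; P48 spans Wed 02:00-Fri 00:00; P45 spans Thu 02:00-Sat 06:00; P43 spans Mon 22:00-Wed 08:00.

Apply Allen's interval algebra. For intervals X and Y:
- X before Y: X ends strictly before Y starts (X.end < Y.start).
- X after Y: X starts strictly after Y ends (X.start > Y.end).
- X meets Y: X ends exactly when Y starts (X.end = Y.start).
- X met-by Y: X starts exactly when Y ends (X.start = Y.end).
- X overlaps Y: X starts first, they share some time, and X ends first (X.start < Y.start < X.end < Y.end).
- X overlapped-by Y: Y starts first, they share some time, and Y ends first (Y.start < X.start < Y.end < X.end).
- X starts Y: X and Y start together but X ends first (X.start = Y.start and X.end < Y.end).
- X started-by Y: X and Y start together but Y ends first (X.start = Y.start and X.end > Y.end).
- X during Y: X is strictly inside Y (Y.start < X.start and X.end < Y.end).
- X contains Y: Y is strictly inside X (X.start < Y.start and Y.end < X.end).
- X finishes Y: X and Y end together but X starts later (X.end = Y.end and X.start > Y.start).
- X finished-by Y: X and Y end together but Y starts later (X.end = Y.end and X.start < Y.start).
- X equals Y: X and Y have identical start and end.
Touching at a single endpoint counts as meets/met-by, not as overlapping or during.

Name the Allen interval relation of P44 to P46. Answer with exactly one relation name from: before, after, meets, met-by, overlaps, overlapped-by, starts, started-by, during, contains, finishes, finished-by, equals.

overlaps

P44 = [Thu 02:00, Fri 09:00]; P46 = [Thu 15:00, Sat 04:00].
Compare endpoints: P44.start < P46.start, P44.start < P46.end, P44.end > P46.start, P44.end < P46.end.
That pattern is 'overlaps'.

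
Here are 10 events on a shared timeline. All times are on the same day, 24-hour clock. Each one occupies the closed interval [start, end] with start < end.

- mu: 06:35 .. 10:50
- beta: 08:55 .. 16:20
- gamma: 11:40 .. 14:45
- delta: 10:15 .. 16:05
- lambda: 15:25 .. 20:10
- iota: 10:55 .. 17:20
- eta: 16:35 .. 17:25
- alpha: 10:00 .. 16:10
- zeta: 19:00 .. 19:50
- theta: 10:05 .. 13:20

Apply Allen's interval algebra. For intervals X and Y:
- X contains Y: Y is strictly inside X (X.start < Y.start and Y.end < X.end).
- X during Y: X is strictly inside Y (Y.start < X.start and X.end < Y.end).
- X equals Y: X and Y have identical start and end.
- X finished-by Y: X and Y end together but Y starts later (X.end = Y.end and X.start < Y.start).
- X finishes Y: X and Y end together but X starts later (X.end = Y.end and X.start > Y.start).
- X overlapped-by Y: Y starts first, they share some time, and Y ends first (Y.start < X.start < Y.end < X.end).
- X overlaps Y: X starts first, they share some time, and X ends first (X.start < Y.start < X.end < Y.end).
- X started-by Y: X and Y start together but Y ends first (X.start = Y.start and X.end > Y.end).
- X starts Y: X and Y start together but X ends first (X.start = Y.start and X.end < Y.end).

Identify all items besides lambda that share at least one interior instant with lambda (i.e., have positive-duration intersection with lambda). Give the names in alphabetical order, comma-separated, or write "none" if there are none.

Target lambda = [15:25, 20:10].
alpha [10:00, 16:10] → overlaps → yes.
beta [08:55, 16:20] → overlaps → yes.
delta [10:15, 16:05] → overlaps → yes.
eta [16:35, 17:25] → during → yes.
gamma [11:40, 14:45] → before → no.
iota [10:55, 17:20] → overlaps → yes.
mu [06:35, 10:50] → before → no.
theta [10:05, 13:20] → before → no.
zeta [19:00, 19:50] → during → yes.
Result: alpha, beta, delta, eta, iota, zeta.

alpha, beta, delta, eta, iota, zeta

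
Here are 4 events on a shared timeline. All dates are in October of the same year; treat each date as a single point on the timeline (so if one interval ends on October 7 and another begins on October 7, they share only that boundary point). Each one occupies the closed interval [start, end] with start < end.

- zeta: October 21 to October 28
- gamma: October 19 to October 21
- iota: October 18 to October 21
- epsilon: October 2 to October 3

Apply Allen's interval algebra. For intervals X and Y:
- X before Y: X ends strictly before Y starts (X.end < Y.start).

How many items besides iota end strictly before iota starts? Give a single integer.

Target iota = [October 18, October 21].
epsilon [October 2, October 3] → before → counts.
gamma [October 19, October 21] → finishes → no.
zeta [October 21, October 28] → met-by → no.
Total: 1.

1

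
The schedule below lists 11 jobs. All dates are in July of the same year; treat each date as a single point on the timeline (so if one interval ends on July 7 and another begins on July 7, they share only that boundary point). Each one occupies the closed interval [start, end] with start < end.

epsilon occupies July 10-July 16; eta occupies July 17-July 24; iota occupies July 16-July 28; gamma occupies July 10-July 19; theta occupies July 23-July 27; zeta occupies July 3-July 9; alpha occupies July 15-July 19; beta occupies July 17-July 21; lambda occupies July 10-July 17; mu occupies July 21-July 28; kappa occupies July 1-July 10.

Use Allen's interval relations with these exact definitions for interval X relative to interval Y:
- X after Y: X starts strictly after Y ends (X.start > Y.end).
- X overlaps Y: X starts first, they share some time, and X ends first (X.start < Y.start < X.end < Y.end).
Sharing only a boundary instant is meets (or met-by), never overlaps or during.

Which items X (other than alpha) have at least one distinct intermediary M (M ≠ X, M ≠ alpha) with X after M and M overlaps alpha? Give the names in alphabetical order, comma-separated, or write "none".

Target alpha = [July 15, July 19].
Intermediaries M with M overlaps alpha: epsilon, lambda.
Via epsilon — items with X after epsilon: beta, eta, mu, theta.
Via lambda — items with X after lambda: mu, theta.
Union: beta, eta, mu, theta.

beta, eta, mu, theta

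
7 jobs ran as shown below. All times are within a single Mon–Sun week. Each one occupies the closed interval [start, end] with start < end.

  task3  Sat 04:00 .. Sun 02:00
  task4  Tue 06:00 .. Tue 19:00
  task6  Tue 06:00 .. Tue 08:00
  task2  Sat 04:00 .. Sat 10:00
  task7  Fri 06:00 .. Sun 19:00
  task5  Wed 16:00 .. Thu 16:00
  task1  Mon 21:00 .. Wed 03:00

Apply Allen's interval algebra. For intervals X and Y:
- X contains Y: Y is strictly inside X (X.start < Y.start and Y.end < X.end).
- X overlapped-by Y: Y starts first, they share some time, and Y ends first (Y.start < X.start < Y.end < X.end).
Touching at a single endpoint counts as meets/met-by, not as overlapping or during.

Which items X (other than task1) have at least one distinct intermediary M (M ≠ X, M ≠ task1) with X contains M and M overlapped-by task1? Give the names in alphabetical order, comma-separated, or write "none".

Target task1 = [Mon 21:00, Wed 03:00].
Intermediaries M with M overlapped-by task1: none.
Union: none.

none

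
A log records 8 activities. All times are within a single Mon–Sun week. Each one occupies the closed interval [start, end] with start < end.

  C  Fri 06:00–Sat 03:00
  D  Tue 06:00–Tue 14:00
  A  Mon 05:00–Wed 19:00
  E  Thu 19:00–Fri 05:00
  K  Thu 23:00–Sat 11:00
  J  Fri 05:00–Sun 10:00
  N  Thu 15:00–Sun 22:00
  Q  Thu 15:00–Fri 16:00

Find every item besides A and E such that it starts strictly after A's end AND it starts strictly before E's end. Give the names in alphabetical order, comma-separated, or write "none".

Conditions: its start is strictly after A's end (X.start > Wed 19:00) AND its start is strictly before E's end (X.start < Fri 05:00).
C: start Fri 06:00 > Wed 19:00? ✓; start Fri 06:00 < Fri 05:00? ✗ → no.
D: start Tue 06:00 > Wed 19:00? ✗; start Tue 06:00 < Fri 05:00? ✓ → no.
J: start Fri 05:00 > Wed 19:00? ✓; start Fri 05:00 < Fri 05:00? ✗ → no.
K: start Thu 23:00 > Wed 19:00? ✓; start Thu 23:00 < Fri 05:00? ✓ → yes.
N: start Thu 15:00 > Wed 19:00? ✓; start Thu 15:00 < Fri 05:00? ✓ → yes.
Q: start Thu 15:00 > Wed 19:00? ✓; start Thu 15:00 < Fri 05:00? ✓ → yes.
Result: K, N, Q.

K, N, Q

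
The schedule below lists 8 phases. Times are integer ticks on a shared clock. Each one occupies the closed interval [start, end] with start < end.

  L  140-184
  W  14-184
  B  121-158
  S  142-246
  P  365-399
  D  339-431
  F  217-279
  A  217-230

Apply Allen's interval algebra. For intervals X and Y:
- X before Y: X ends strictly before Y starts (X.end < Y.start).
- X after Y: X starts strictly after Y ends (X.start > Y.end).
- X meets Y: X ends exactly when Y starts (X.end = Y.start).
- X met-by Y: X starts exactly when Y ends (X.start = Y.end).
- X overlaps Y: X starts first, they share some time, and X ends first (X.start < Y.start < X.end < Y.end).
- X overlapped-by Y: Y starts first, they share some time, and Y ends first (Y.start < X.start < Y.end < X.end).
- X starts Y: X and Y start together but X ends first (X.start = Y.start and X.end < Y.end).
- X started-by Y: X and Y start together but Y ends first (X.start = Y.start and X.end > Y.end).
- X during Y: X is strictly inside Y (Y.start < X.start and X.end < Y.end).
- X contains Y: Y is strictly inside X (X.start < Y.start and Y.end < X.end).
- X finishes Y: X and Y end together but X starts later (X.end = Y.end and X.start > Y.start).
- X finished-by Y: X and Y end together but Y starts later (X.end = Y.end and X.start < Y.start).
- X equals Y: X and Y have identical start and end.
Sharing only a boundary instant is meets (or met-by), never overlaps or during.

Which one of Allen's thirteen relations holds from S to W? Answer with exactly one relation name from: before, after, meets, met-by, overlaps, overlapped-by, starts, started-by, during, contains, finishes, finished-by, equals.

overlapped-by

S = [142, 246]; W = [14, 184].
Compare endpoints: S.start > W.start, S.start < W.end, S.end > W.start, S.end > W.end.
That pattern is 'overlapped-by'.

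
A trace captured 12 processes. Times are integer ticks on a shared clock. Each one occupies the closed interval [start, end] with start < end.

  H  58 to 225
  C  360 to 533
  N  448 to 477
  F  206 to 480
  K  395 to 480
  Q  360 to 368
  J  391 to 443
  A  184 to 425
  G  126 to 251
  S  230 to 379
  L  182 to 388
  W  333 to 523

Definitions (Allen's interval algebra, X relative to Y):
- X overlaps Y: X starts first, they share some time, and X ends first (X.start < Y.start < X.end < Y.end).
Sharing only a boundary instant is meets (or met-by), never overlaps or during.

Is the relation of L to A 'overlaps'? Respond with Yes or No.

L = [182, 388], A = [184, 425].
Actual relation of L to A: overlaps.
Asked whether 'overlaps' holds → Yes.

Yes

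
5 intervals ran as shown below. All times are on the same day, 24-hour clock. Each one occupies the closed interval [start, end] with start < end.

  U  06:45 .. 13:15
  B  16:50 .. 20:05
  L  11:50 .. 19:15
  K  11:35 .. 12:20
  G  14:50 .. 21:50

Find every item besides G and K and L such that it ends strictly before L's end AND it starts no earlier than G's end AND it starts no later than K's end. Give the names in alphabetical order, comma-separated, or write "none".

none

Conditions: its end is strictly before L's end (X.end < 19:15) AND its start is no earlier than G's end (X.start >= 21:50) AND its start is no later than K's end (X.start <= 12:20).
B: end 20:05 < 19:15? ✗; start 16:50 >= 21:50? ✗; start 16:50 <= 12:20? ✗ → no.
U: end 13:15 < 19:15? ✓; start 06:45 >= 21:50? ✗; start 06:45 <= 12:20? ✓ → no.
Result: none.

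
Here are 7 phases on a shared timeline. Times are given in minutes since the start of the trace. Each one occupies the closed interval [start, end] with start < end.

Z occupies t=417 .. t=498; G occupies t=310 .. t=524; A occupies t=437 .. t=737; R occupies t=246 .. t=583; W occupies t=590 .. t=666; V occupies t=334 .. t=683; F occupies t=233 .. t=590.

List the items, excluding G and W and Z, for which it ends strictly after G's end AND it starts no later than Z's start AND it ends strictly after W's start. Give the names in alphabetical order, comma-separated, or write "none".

Conditions: its end is strictly after G's end (X.end > t=524) AND its start is no later than Z's start (X.start <= t=417) AND its end is strictly after W's start (X.end > t=590).
A: end t=737 > t=524? ✓; start t=437 <= t=417? ✗; end t=737 > t=590? ✓ → no.
F: end t=590 > t=524? ✓; start t=233 <= t=417? ✓; end t=590 > t=590? ✗ → no.
R: end t=583 > t=524? ✓; start t=246 <= t=417? ✓; end t=583 > t=590? ✗ → no.
V: end t=683 > t=524? ✓; start t=334 <= t=417? ✓; end t=683 > t=590? ✓ → yes.
Result: V.

V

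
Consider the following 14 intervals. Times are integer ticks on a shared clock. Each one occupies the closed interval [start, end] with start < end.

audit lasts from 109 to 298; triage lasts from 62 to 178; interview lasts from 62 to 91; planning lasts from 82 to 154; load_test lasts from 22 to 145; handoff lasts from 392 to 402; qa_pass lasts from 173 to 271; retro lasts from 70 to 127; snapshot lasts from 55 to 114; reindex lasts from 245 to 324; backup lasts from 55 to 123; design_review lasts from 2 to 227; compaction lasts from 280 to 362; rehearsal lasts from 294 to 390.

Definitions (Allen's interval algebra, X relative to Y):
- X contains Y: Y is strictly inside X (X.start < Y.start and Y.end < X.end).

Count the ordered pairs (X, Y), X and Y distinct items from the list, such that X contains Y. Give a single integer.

16

Checking all 182 ordered pairs for relation 'contains'; matching pairs in alphabetical order:
(audit, qa_pass): audit contains qa_pass ✓
(backup, interview): backup contains interview ✓
(design_review, backup): design_review contains backup ✓
(design_review, interview): design_review contains interview ✓
(design_review, load_test): design_review contains load_test ✓
(design_review, planning): design_review contains planning ✓
(design_review, retro): design_review contains retro ✓
(design_review, snapshot): design_review contains snapshot ✓
(design_review, triage): design_review contains triage ✓
(load_test, backup): load_test contains backup ✓
(load_test, interview): load_test contains interview ✓
(load_test, retro): load_test contains retro ✓
(load_test, snapshot): load_test contains snapshot ✓
(snapshot, interview): snapshot contains interview ✓
(triage, planning): triage contains planning ✓
(triage, retro): triage contains retro ✓
Count: 16.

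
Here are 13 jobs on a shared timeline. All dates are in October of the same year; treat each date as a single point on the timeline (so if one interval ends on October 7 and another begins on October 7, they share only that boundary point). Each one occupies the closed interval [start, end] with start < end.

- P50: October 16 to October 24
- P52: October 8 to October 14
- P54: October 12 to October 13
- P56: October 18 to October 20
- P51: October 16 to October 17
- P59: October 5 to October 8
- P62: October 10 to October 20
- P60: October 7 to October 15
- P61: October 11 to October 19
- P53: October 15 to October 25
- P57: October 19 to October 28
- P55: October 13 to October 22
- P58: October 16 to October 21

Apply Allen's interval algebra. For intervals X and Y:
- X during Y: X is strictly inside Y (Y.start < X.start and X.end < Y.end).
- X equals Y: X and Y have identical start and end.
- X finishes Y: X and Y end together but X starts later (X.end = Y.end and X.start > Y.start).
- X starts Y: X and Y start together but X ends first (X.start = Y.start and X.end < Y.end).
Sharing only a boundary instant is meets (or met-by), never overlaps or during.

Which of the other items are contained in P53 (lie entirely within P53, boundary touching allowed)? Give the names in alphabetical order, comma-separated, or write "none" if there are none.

Target P53 = [October 15, October 25].
P50 [October 16, October 24] → during → yes.
P51 [October 16, October 17] → during → yes.
P52 [October 8, October 14] → before → no.
P54 [October 12, October 13] → before → no.
P55 [October 13, October 22] → overlaps → no.
P56 [October 18, October 20] → during → yes.
P57 [October 19, October 28] → overlapped-by → no.
P58 [October 16, October 21] → during → yes.
P59 [October 5, October 8] → before → no.
P60 [October 7, October 15] → meets → no.
P61 [October 11, October 19] → overlaps → no.
P62 [October 10, October 20] → overlaps → no.
Result: P50, P51, P56, P58.

P50, P51, P56, P58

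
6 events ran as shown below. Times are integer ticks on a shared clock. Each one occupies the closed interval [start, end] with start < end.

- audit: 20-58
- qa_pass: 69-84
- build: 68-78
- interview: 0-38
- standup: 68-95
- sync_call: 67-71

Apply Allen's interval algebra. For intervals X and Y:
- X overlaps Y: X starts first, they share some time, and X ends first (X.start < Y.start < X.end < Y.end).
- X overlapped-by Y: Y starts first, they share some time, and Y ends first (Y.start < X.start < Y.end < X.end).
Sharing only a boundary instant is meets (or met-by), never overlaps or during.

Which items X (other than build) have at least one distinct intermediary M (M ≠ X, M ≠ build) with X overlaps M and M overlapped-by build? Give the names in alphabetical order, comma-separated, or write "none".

sync_call

Target build = [68, 78].
Intermediaries M with M overlapped-by build: qa_pass.
Via qa_pass — items with X overlaps qa_pass: sync_call.
Union: sync_call.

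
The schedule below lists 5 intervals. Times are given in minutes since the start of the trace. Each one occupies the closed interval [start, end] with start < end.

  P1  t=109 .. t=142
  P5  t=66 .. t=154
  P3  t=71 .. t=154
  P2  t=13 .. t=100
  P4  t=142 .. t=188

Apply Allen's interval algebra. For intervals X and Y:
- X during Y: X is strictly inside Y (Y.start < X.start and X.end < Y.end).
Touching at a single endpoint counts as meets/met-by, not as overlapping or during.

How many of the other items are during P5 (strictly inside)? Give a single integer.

Target P5 = [t=66, t=154].
P1 [t=109, t=142] → during → counts.
P2 [t=13, t=100] → overlaps → no.
P3 [t=71, t=154] → finishes → no.
P4 [t=142, t=188] → overlapped-by → no.
Total: 1.

1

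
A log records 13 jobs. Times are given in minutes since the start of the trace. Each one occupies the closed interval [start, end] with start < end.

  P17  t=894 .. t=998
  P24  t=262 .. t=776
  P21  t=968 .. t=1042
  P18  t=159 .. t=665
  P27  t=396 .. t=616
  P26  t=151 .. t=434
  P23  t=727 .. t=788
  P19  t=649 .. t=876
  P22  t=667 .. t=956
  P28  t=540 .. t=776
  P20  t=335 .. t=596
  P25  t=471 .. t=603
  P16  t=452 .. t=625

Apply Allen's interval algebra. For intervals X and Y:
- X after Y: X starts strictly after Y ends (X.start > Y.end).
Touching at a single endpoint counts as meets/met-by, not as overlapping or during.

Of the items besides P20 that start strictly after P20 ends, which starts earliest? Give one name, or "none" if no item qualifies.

Target P20 = [t=335, t=596].
P16 [t=452, t=625] → overlapped-by → excluded.
P17 [t=894, t=998] → after → candidate.
P18 [t=159, t=665] → contains → excluded.
P19 [t=649, t=876] → after → candidate.
P21 [t=968, t=1042] → after → candidate.
P22 [t=667, t=956] → after → candidate.
P23 [t=727, t=788] → after → candidate.
P24 [t=262, t=776] → contains → excluded.
P25 [t=471, t=603] → overlapped-by → excluded.
P26 [t=151, t=434] → overlaps → excluded.
P27 [t=396, t=616] → overlapped-by → excluded.
P28 [t=540, t=776] → overlapped-by → excluded.
Among candidates, earliest start is t=649 → P19.

P19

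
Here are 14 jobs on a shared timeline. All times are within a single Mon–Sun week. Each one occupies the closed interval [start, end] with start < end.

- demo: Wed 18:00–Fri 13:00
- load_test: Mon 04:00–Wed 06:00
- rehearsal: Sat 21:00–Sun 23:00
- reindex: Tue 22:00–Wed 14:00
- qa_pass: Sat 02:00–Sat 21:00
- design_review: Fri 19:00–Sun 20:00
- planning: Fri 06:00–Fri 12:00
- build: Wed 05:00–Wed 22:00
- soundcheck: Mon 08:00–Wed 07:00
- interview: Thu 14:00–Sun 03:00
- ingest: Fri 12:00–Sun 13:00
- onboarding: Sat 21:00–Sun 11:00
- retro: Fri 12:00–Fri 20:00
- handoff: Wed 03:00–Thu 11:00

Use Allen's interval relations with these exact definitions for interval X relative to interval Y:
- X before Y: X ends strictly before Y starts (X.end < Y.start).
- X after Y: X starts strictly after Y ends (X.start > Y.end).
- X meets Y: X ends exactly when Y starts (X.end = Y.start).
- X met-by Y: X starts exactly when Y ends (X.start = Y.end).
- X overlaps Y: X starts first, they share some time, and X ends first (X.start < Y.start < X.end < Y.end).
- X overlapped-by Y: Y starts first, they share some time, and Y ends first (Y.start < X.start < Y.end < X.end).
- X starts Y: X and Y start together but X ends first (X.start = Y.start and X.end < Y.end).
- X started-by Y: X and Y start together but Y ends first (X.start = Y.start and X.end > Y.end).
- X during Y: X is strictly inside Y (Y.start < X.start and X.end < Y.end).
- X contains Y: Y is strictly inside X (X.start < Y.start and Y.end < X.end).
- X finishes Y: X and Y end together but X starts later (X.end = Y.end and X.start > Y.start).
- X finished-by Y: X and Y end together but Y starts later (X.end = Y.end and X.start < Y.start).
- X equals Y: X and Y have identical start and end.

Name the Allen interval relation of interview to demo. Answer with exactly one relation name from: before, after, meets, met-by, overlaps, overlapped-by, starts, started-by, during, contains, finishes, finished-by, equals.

overlapped-by

interview = [Thu 14:00, Sun 03:00]; demo = [Wed 18:00, Fri 13:00].
Compare endpoints: interview.start > demo.start, interview.start < demo.end, interview.end > demo.start, interview.end > demo.end.
That pattern is 'overlapped-by'.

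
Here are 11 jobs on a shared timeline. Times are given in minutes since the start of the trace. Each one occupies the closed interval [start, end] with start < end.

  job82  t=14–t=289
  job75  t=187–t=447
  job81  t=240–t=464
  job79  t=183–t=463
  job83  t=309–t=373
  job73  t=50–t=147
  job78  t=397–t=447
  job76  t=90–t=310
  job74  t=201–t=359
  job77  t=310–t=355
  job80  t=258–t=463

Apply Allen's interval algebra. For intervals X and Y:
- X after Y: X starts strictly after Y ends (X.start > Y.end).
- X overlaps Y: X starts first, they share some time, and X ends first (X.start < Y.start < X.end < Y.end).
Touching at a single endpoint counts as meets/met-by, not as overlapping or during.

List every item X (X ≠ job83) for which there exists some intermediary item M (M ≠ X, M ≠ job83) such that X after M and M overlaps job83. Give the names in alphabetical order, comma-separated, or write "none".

Target job83 = [t=309, t=373].
Intermediaries M with M overlaps job83: job74, job76.
Via job74 — items with X after job74: job78.
Via job76 — items with X after job76: job78.
Union: job78.

job78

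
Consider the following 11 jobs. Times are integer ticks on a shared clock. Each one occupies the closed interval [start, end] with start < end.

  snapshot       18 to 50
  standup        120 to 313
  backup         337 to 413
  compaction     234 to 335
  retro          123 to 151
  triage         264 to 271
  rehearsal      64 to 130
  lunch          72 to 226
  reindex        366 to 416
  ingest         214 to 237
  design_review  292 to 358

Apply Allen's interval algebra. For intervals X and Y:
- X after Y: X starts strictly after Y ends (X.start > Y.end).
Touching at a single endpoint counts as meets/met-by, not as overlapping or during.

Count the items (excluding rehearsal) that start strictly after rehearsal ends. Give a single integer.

Target rehearsal = [64, 130].
backup [337, 413] → after → counts.
compaction [234, 335] → after → counts.
design_review [292, 358] → after → counts.
ingest [214, 237] → after → counts.
lunch [72, 226] → overlapped-by → no.
reindex [366, 416] → after → counts.
retro [123, 151] → overlapped-by → no.
snapshot [18, 50] → before → no.
standup [120, 313] → overlapped-by → no.
triage [264, 271] → after → counts.
Total: 6.

6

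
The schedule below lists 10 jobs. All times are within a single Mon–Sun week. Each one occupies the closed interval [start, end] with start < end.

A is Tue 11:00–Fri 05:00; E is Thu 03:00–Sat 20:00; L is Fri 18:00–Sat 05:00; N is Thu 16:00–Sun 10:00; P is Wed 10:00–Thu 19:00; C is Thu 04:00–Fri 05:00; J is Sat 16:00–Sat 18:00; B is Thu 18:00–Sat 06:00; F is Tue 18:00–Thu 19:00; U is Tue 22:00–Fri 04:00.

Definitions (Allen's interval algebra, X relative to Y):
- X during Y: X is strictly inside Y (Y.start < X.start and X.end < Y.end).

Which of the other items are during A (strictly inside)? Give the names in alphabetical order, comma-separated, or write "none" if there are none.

Target A = [Tue 11:00, Fri 05:00].
B [Thu 18:00, Sat 06:00] → overlapped-by → no.
C [Thu 04:00, Fri 05:00] → finishes → no.
E [Thu 03:00, Sat 20:00] → overlapped-by → no.
F [Tue 18:00, Thu 19:00] → during → yes.
J [Sat 16:00, Sat 18:00] → after → no.
L [Fri 18:00, Sat 05:00] → after → no.
N [Thu 16:00, Sun 10:00] → overlapped-by → no.
P [Wed 10:00, Thu 19:00] → during → yes.
U [Tue 22:00, Fri 04:00] → during → yes.
Result: F, P, U.

F, P, U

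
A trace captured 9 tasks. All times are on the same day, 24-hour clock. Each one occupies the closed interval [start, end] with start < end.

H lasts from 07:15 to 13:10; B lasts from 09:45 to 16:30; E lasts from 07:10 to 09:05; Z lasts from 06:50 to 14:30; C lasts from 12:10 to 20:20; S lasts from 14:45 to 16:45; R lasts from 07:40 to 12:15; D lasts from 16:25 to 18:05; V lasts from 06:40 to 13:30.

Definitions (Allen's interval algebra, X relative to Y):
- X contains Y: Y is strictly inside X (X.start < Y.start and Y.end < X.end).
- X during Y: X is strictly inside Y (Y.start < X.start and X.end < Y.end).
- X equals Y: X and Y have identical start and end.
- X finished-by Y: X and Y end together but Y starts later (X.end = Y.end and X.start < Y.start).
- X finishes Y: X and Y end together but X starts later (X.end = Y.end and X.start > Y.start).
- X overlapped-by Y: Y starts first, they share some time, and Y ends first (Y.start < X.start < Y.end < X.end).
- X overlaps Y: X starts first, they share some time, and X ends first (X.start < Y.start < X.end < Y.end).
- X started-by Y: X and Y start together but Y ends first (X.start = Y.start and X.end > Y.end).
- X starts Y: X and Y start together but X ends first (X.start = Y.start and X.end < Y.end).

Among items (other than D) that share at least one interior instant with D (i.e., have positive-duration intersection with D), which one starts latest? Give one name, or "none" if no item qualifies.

S

Target D = [16:25, 18:05].
B [09:45, 16:30] → overlaps → candidate.
C [12:10, 20:20] → contains → candidate.
E [07:10, 09:05] → before → excluded.
H [07:15, 13:10] → before → excluded.
R [07:40, 12:15] → before → excluded.
S [14:45, 16:45] → overlaps → candidate.
V [06:40, 13:30] → before → excluded.
Z [06:50, 14:30] → before → excluded.
Among candidates, latest start is 14:45 → S.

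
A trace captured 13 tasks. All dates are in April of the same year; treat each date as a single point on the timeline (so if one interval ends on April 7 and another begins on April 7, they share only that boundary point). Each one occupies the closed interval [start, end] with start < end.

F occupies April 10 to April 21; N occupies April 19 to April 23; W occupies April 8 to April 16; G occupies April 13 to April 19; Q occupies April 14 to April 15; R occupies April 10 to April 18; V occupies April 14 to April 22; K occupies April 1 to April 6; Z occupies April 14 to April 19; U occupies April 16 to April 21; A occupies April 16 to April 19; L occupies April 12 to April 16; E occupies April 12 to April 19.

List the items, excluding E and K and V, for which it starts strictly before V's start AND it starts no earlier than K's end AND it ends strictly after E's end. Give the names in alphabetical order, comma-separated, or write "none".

F

Conditions: its start is strictly before V's start (X.start < April 14) AND its start is no earlier than K's end (X.start >= April 6) AND its end is strictly after E's end (X.end > April 19).
A: start April 16 < April 14? ✗; start April 16 >= April 6? ✓; end April 19 > April 19? ✗ → no.
F: start April 10 < April 14? ✓; start April 10 >= April 6? ✓; end April 21 > April 19? ✓ → yes.
G: start April 13 < April 14? ✓; start April 13 >= April 6? ✓; end April 19 > April 19? ✗ → no.
L: start April 12 < April 14? ✓; start April 12 >= April 6? ✓; end April 16 > April 19? ✗ → no.
N: start April 19 < April 14? ✗; start April 19 >= April 6? ✓; end April 23 > April 19? ✓ → no.
Q: start April 14 < April 14? ✗; start April 14 >= April 6? ✓; end April 15 > April 19? ✗ → no.
R: start April 10 < April 14? ✓; start April 10 >= April 6? ✓; end April 18 > April 19? ✗ → no.
U: start April 16 < April 14? ✗; start April 16 >= April 6? ✓; end April 21 > April 19? ✓ → no.
W: start April 8 < April 14? ✓; start April 8 >= April 6? ✓; end April 16 > April 19? ✗ → no.
Z: start April 14 < April 14? ✗; start April 14 >= April 6? ✓; end April 19 > April 19? ✗ → no.
Result: F.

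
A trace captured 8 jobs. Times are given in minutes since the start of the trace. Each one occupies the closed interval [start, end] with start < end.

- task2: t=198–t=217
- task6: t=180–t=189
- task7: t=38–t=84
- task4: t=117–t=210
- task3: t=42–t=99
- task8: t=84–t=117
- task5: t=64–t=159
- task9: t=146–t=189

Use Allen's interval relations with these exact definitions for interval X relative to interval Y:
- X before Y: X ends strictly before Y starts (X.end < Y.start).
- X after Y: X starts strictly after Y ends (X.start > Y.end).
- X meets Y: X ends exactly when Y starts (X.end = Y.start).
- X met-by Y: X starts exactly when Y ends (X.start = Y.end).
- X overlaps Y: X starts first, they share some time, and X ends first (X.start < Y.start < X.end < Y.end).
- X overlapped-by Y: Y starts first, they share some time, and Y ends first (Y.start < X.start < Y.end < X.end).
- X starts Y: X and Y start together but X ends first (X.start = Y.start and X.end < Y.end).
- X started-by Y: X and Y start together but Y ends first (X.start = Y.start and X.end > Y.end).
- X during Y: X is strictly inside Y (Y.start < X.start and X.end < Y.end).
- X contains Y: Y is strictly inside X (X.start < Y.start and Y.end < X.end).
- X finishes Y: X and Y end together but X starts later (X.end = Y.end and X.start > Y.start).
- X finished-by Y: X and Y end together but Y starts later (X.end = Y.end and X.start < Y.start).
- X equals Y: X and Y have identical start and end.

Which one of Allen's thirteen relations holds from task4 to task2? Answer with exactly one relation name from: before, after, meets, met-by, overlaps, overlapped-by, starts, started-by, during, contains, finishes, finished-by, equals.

task4 = [t=117, t=210]; task2 = [t=198, t=217].
Compare endpoints: task4.start < task2.start, task4.start < task2.end, task4.end > task2.start, task4.end < task2.end.
That pattern is 'overlaps'.

overlaps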